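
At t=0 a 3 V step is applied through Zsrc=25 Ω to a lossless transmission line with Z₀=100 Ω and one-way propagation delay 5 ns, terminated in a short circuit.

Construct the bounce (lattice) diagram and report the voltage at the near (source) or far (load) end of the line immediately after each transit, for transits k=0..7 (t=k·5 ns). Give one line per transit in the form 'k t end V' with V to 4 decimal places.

Γ_L=-1.000000, Γ_S=-0.600000; launch V₁=3·100/125=2.400000
k=0 src: V=2.4000
k=1 load: inc=2.400000, refl=2.400000·-1.000000=-2.4000; V=0.000000+2.400000+-2.400000=0.0000
k=2 src: inc=-2.400000, refl=-2.400000·-0.600000=1.4400; V=2.400000+-2.400000+1.440000=1.4400
k=3 load: inc=1.440000, refl=1.440000·-1.000000=-1.4400; V=0.000000+1.440000+-1.440000=0.0000
k=4 src: inc=-1.440000, refl=-1.440000·-0.600000=0.8640; V=1.440000+-1.440000+0.864000=0.8640
k=5 load: inc=0.864000, refl=0.864000·-1.000000=-0.8640; V=0.000000+0.864000+-0.864000=0.0000
k=6 src: inc=-0.864000, refl=-0.864000·-0.600000=0.5184; V=0.864000+-0.864000+0.518400=0.5184
k=7 load: inc=0.518400, refl=0.518400·-1.000000=-0.5184; V=0.000000+0.518400+-0.518400=0.0000

0 0 source 2.4000
1 5 load 0.0000
2 10 source 1.4400
3 15 load 0.0000
4 20 source 0.8640
5 25 load 0.0000
6 30 source 0.5184
7 35 load 0.0000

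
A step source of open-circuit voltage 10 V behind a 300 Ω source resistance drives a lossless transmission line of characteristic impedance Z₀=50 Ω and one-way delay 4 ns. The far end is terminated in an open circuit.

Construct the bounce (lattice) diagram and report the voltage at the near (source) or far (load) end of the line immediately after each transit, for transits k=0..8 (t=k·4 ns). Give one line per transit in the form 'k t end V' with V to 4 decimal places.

0 0 source 1.4286
1 4 load 2.8571
2 8 source 3.8776
3 12 load 4.8980
4 16 source 5.6268
5 20 load 6.3557
6 24 source 6.8763
7 28 load 7.3969
8 32 source 7.7688

Γ_L=1.000000, Γ_S=0.714286; launch V₁=10·50/350=1.428571
k=0 src: V=1.4286
k=1 load: inc=1.428571, refl=1.428571·1.000000=1.4286; V=0.000000+1.428571+1.428571=2.8571
k=2 src: inc=1.428571, refl=1.428571·0.714286=1.0204; V=1.428571+1.428571+1.020408=3.8776
k=3 load: inc=1.020408, refl=1.020408·1.000000=1.0204; V=2.857143+1.020408+1.020408=4.8980
k=4 src: inc=1.020408, refl=1.020408·0.714286=0.7289; V=3.877551+1.020408+0.728863=5.6268
k=5 load: inc=0.728863, refl=0.728863·1.000000=0.7289; V=4.897959+0.728863+0.728863=6.3557
k=6 src: inc=0.728863, refl=0.728863·0.714286=0.5206; V=5.626822+0.728863+0.520616=6.8763
k=7 load: inc=0.520616, refl=0.520616·1.000000=0.5206; V=6.355685+0.520616+0.520616=7.3969
k=8 src: inc=0.520616, refl=0.520616·0.714286=0.3719; V=6.876302+0.520616+0.371869=7.7688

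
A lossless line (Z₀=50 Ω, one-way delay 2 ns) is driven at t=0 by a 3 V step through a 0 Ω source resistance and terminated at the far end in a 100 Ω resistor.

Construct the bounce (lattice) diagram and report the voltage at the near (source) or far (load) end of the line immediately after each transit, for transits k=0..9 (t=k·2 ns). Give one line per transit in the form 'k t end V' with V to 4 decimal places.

0 0 source 3.0000
1 2 load 4.0000
2 4 source 3.0000
3 6 load 2.6667
4 8 source 3.0000
5 10 load 3.1111
6 12 source 3.0000
7 14 load 2.9630
8 16 source 3.0000
9 18 load 3.0123

Γ_L=0.333333, Γ_S=-1.000000; launch V₁=3·50/50=3.000000
k=0 src: V=3.0000
k=1 load: inc=3.000000, refl=3.000000·0.333333=1.0000; V=0.000000+3.000000+1.000000=4.0000
k=2 src: inc=1.000000, refl=1.000000·-1.000000=-1.0000; V=3.000000+1.000000+-1.000000=3.0000
k=3 load: inc=-1.000000, refl=-1.000000·0.333333=-0.3333; V=4.000000+-1.000000+-0.333333=2.6667
k=4 src: inc=-0.333333, refl=-0.333333·-1.000000=0.3333; V=3.000000+-0.333333+0.333333=3.0000
k=5 load: inc=0.333333, refl=0.333333·0.333333=0.1111; V=2.666667+0.333333+0.111111=3.1111
k=6 src: inc=0.111111, refl=0.111111·-1.000000=-0.1111; V=3.000000+0.111111+-0.111111=3.0000
k=7 load: inc=-0.111111, refl=-0.111111·0.333333=-0.0370; V=3.111111+-0.111111+-0.037037=2.9630
k=8 src: inc=-0.037037, refl=-0.037037·-1.000000=0.0370; V=3.000000+-0.037037+0.037037=3.0000
k=9 load: inc=0.037037, refl=0.037037·0.333333=0.0123; V=2.962963+0.037037+0.012346=3.0123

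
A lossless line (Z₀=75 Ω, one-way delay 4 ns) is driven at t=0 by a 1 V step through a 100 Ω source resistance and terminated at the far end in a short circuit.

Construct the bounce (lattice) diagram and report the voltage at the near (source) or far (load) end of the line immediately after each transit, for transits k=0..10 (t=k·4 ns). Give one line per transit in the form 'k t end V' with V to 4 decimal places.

Γ_L=-1.000000, Γ_S=0.142857; launch V₁=1·75/175=0.428571
k=0 src: V=0.4286
k=1 load: inc=0.428571, refl=0.428571·-1.000000=-0.4286; V=0.000000+0.428571+-0.428571=0.0000
k=2 src: inc=-0.428571, refl=-0.428571·0.142857=-0.0612; V=0.428571+-0.428571+-0.061224=-0.0612
k=3 load: inc=-0.061224, refl=-0.061224·-1.000000=0.0612; V=0.000000+-0.061224+0.061224=0.0000
k=4 src: inc=0.061224, refl=0.061224·0.142857=0.0087; V=-0.061224+0.061224+0.008746=0.0087
k=5 load: inc=0.008746, refl=0.008746·-1.000000=-0.0087; V=0.000000+0.008746+-0.008746=0.0000
k=6 src: inc=-0.008746, refl=-0.008746·0.142857=-0.0012; V=0.008746+-0.008746+-0.001249=-0.0012
k=7 load: inc=-0.001249, refl=-0.001249·-1.000000=0.0012; V=0.000000+-0.001249+0.001249=0.0000
k=8 src: inc=0.001249, refl=0.001249·0.142857=0.0002; V=-0.001249+0.001249+0.000178=0.0002
k=9 load: inc=0.000178, refl=0.000178·-1.000000=-0.0002; V=0.000000+0.000178+-0.000178=0.0000
k=10 src: inc=-0.000178, refl=-0.000178·0.142857=-0.0000; V=0.000178+-0.000178+-0.000025=-0.0000

0 0 source 0.4286
1 4 load 0.0000
2 8 source -0.0612
3 12 load 0.0000
4 16 source 0.0087
5 20 load 0.0000
6 24 source -0.0012
7 28 load 0.0000
8 32 source 0.0002
9 36 load 0.0000
10 40 source -0.0000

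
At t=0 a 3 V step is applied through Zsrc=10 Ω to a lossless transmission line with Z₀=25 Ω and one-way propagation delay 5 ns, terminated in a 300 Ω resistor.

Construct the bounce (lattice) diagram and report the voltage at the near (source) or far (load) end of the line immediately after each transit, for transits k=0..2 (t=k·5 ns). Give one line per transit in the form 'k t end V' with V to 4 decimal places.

Γ_L=0.846154, Γ_S=-0.428571; launch V₁=3·25/35=2.142857
k=0 src: V=2.1429
k=1 load: inc=2.142857, refl=2.142857·0.846154=1.8132; V=0.000000+2.142857+1.813187=3.9560
k=2 src: inc=1.813187, refl=1.813187·-0.428571=-0.7771; V=2.142857+1.813187+-0.777080=3.1790

0 0 source 2.1429
1 5 load 3.9560
2 10 source 3.1790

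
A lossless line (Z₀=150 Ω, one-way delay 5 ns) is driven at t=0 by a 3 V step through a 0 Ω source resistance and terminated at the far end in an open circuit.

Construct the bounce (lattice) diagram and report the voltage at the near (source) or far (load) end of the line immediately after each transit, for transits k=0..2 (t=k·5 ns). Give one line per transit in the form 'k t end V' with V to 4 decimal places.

Γ_L=1.000000, Γ_S=-1.000000; launch V₁=3·150/150=3.000000
k=0 src: V=3.0000
k=1 load: inc=3.000000, refl=3.000000·1.000000=3.0000; V=0.000000+3.000000+3.000000=6.0000
k=2 src: inc=3.000000, refl=3.000000·-1.000000=-3.0000; V=3.000000+3.000000+-3.000000=3.0000

0 0 source 3.0000
1 5 load 6.0000
2 10 source 3.0000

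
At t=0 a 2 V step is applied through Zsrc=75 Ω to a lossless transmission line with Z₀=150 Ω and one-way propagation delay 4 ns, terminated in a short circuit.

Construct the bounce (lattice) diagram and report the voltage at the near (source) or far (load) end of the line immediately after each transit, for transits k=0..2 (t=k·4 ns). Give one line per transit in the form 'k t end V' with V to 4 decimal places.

Γ_L=-1.000000, Γ_S=-0.333333; launch V₁=2·150/225=1.333333
k=0 src: V=1.3333
k=1 load: inc=1.333333, refl=1.333333·-1.000000=-1.3333; V=0.000000+1.333333+-1.333333=0.0000
k=2 src: inc=-1.333333, refl=-1.333333·-0.333333=0.4444; V=1.333333+-1.333333+0.444444=0.4444

0 0 source 1.3333
1 4 load 0.0000
2 8 source 0.4444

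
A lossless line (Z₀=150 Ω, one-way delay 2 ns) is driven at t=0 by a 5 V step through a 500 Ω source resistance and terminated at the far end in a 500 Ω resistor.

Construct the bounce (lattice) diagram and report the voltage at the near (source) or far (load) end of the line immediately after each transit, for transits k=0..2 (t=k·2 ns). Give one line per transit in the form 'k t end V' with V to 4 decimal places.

Γ_L=0.538462, Γ_S=0.538462; launch V₁=5·150/650=1.153846
k=0 src: V=1.1538
k=1 load: inc=1.153846, refl=1.153846·0.538462=0.6213; V=0.000000+1.153846+0.621302=1.7751
k=2 src: inc=0.621302, refl=0.621302·0.538462=0.3345; V=1.153846+0.621302+0.334547=2.1097

0 0 source 1.1538
1 2 load 1.7751
2 4 source 2.1097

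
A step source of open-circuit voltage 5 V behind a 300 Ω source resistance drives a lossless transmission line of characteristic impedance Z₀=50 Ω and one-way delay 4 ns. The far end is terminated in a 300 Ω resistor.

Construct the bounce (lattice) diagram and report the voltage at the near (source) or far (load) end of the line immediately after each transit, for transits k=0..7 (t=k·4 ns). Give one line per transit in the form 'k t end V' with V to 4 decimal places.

Γ_L=0.714286, Γ_S=0.714286; launch V₁=5·50/350=0.714286
k=0 src: V=0.7143
k=1 load: inc=0.714286, refl=0.714286·0.714286=0.5102; V=0.000000+0.714286+0.510204=1.2245
k=2 src: inc=0.510204, refl=0.510204·0.714286=0.3644; V=0.714286+0.510204+0.364431=1.5889
k=3 load: inc=0.364431, refl=0.364431·0.714286=0.2603; V=1.224490+0.364431+0.260308=1.8492
k=4 src: inc=0.260308, refl=0.260308·0.714286=0.1859; V=1.588921+0.260308+0.185934=2.0352
k=5 load: inc=0.185934, refl=0.185934·0.714286=0.1328; V=1.849229+0.185934+0.132810=2.1680
k=6 src: inc=0.132810, refl=0.132810·0.714286=0.0949; V=2.035164+0.132810+0.094865=2.2628
k=7 load: inc=0.094865, refl=0.094865·0.714286=0.0678; V=2.167974+0.094865+0.067760=2.3306

0 0 source 0.7143
1 4 load 1.2245
2 8 source 1.5889
3 12 load 1.8492
4 16 source 2.0352
5 20 load 2.1680
6 24 source 2.2628
7 28 load 2.3306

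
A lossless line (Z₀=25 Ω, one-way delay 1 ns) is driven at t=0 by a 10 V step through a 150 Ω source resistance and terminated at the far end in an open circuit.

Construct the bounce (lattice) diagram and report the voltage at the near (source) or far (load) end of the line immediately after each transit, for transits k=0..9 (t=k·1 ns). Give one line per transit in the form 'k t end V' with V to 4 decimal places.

Γ_L=1.000000, Γ_S=0.714286; launch V₁=10·25/175=1.428571
k=0 src: V=1.4286
k=1 load: inc=1.428571, refl=1.428571·1.000000=1.4286; V=0.000000+1.428571+1.428571=2.8571
k=2 src: inc=1.428571, refl=1.428571·0.714286=1.0204; V=1.428571+1.428571+1.020408=3.8776
k=3 load: inc=1.020408, refl=1.020408·1.000000=1.0204; V=2.857143+1.020408+1.020408=4.8980
k=4 src: inc=1.020408, refl=1.020408·0.714286=0.7289; V=3.877551+1.020408+0.728863=5.6268
k=5 load: inc=0.728863, refl=0.728863·1.000000=0.7289; V=4.897959+0.728863+0.728863=6.3557
k=6 src: inc=0.728863, refl=0.728863·0.714286=0.5206; V=5.626822+0.728863+0.520616=6.8763
k=7 load: inc=0.520616, refl=0.520616·1.000000=0.5206; V=6.355685+0.520616+0.520616=7.3969
k=8 src: inc=0.520616, refl=0.520616·0.714286=0.3719; V=6.876302+0.520616+0.371869=7.7688
k=9 load: inc=0.371869, refl=0.371869·1.000000=0.3719; V=7.396918+0.371869+0.371869=8.1407

0 0 source 1.4286
1 1 load 2.8571
2 2 source 3.8776
3 3 load 4.8980
4 4 source 5.6268
5 5 load 6.3557
6 6 source 6.8763
7 7 load 7.3969
8 8 source 7.7688
9 9 load 8.1407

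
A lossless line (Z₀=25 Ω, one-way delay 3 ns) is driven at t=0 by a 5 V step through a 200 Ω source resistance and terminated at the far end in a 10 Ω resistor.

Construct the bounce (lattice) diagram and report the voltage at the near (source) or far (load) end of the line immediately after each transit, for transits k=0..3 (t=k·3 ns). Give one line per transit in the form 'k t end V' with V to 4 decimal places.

Γ_L=-0.428571, Γ_S=0.777778; launch V₁=5·25/225=0.555556
k=0 src: V=0.5556
k=1 load: inc=0.555556, refl=0.555556·-0.428571=-0.2381; V=0.000000+0.555556+-0.238095=0.3175
k=2 src: inc=-0.238095, refl=-0.238095·0.777778=-0.1852; V=0.555556+-0.238095+-0.185185=0.1323
k=3 load: inc=-0.185185, refl=-0.185185·-0.428571=0.0794; V=0.317460+-0.185185+0.079365=0.2116

0 0 source 0.5556
1 3 load 0.3175
2 6 source 0.1323
3 9 load 0.2116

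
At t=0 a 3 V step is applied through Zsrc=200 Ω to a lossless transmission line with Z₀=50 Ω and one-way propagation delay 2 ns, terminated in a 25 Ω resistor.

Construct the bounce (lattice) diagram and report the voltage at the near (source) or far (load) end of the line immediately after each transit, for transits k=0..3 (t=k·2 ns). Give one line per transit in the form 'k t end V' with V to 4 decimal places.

0 0 source 0.6000
1 2 load 0.4000
2 4 source 0.2800
3 6 load 0.3200

Γ_L=-0.333333, Γ_S=0.600000; launch V₁=3·50/250=0.600000
k=0 src: V=0.6000
k=1 load: inc=0.600000, refl=0.600000·-0.333333=-0.2000; V=0.000000+0.600000+-0.200000=0.4000
k=2 src: inc=-0.200000, refl=-0.200000·0.600000=-0.1200; V=0.600000+-0.200000+-0.120000=0.2800
k=3 load: inc=-0.120000, refl=-0.120000·-0.333333=0.0400; V=0.400000+-0.120000+0.040000=0.3200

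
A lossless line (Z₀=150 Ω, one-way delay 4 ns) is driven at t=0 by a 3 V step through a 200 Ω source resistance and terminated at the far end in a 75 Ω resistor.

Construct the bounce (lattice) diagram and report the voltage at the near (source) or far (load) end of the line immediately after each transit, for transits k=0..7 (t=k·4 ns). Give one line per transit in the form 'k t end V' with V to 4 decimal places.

Γ_L=-0.333333, Γ_S=0.142857; launch V₁=3·150/350=1.285714
k=0 src: V=1.2857
k=1 load: inc=1.285714, refl=1.285714·-0.333333=-0.4286; V=0.000000+1.285714+-0.428571=0.8571
k=2 src: inc=-0.428571, refl=-0.428571·0.142857=-0.0612; V=1.285714+-0.428571+-0.061224=0.7959
k=3 load: inc=-0.061224, refl=-0.061224·-0.333333=0.0204; V=0.857143+-0.061224+0.020408=0.8163
k=4 src: inc=0.020408, refl=0.020408·0.142857=0.0029; V=0.795918+0.020408+0.002915=0.8192
k=5 load: inc=0.002915, refl=0.002915·-0.333333=-0.0010; V=0.816327+0.002915+-0.000972=0.8183
k=6 src: inc=-0.000972, refl=-0.000972·0.142857=-0.0001; V=0.819242+-0.000972+-0.000139=0.8181
k=7 load: inc=-0.000139, refl=-0.000139·-0.333333=0.0000; V=0.818270+-0.000139+0.000046=0.8182

0 0 source 1.2857
1 4 load 0.8571
2 8 source 0.7959
3 12 load 0.8163
4 16 source 0.8192
5 20 load 0.8183
6 24 source 0.8181
7 28 load 0.8182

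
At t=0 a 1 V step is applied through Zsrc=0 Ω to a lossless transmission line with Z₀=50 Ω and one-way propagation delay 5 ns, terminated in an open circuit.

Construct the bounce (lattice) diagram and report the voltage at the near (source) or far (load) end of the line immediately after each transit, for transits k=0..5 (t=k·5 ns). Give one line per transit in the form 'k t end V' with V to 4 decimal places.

0 0 source 1.0000
1 5 load 2.0000
2 10 source 1.0000
3 15 load 0.0000
4 20 source 1.0000
5 25 load 2.0000

Γ_L=1.000000, Γ_S=-1.000000; launch V₁=1·50/50=1.000000
k=0 src: V=1.0000
k=1 load: inc=1.000000, refl=1.000000·1.000000=1.0000; V=0.000000+1.000000+1.000000=2.0000
k=2 src: inc=1.000000, refl=1.000000·-1.000000=-1.0000; V=1.000000+1.000000+-1.000000=1.0000
k=3 load: inc=-1.000000, refl=-1.000000·1.000000=-1.0000; V=2.000000+-1.000000+-1.000000=0.0000
k=4 src: inc=-1.000000, refl=-1.000000·-1.000000=1.0000; V=1.000000+-1.000000+1.000000=1.0000
k=5 load: inc=1.000000, refl=1.000000·1.000000=1.0000; V=0.000000+1.000000+1.000000=2.0000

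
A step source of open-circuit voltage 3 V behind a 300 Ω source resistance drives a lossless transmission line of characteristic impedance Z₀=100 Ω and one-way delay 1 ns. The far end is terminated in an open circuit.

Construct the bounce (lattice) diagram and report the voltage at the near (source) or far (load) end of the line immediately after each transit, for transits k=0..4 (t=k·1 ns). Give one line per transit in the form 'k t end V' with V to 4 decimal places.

Γ_L=1.000000, Γ_S=0.500000; launch V₁=3·100/400=0.750000
k=0 src: V=0.7500
k=1 load: inc=0.750000, refl=0.750000·1.000000=0.7500; V=0.000000+0.750000+0.750000=1.5000
k=2 src: inc=0.750000, refl=0.750000·0.500000=0.3750; V=0.750000+0.750000+0.375000=1.8750
k=3 load: inc=0.375000, refl=0.375000·1.000000=0.3750; V=1.500000+0.375000+0.375000=2.2500
k=4 src: inc=0.375000, refl=0.375000·0.500000=0.1875; V=1.875000+0.375000+0.187500=2.4375

0 0 source 0.7500
1 1 load 1.5000
2 2 source 1.8750
3 3 load 2.2500
4 4 source 2.4375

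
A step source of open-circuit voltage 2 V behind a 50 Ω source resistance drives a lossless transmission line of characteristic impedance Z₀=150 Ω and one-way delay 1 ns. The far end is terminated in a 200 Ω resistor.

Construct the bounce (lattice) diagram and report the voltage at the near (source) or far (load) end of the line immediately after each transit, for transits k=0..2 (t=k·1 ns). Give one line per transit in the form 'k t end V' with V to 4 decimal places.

Γ_L=0.142857, Γ_S=-0.500000; launch V₁=2·150/200=1.500000
k=0 src: V=1.5000
k=1 load: inc=1.500000, refl=1.500000·0.142857=0.2143; V=0.000000+1.500000+0.214286=1.7143
k=2 src: inc=0.214286, refl=0.214286·-0.500000=-0.1071; V=1.500000+0.214286+-0.107143=1.6071

0 0 source 1.5000
1 1 load 1.7143
2 2 source 1.6071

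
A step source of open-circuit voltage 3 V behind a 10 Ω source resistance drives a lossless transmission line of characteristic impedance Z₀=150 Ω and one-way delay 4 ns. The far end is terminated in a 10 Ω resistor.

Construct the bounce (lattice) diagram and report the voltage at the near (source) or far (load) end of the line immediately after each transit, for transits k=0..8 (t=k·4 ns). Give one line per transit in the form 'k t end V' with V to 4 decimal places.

0 0 source 2.8125
1 4 load 0.3516
2 8 source 2.5049
3 12 load 0.6207
4 16 source 2.2694
5 20 load 0.8268
6 24 source 2.0890
7 28 load 0.9846
8 32 source 1.9510

Γ_L=-0.875000, Γ_S=-0.875000; launch V₁=3·150/160=2.812500
k=0 src: V=2.8125
k=1 load: inc=2.812500, refl=2.812500·-0.875000=-2.4609; V=0.000000+2.812500+-2.460938=0.3516
k=2 src: inc=-2.460938, refl=-2.460938·-0.875000=2.1533; V=2.812500+-2.460938+2.153320=2.5049
k=3 load: inc=2.153320, refl=2.153320·-0.875000=-1.8842; V=0.351562+2.153320+-1.884155=0.6207
k=4 src: inc=-1.884155, refl=-1.884155·-0.875000=1.6486; V=2.504883+-1.884155+1.648636=2.2694
k=5 load: inc=1.648636, refl=1.648636·-0.875000=-1.4426; V=0.620728+1.648636+-1.442556=0.8268
k=6 src: inc=-1.442556, refl=-1.442556·-0.875000=1.2622; V=2.269363+-1.442556+1.262237=2.0890
k=7 load: inc=1.262237, refl=1.262237·-0.875000=-1.1045; V=0.826807+1.262237+-1.104457=0.9846
k=8 src: inc=-1.104457, refl=-1.104457·-0.875000=0.9664; V=2.089044+-1.104457+0.966400=1.9510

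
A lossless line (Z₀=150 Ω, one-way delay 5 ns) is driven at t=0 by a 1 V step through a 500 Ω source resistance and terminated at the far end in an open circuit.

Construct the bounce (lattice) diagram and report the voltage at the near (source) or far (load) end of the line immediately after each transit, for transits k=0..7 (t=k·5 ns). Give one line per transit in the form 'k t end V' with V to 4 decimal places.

0 0 source 0.2308
1 5 load 0.4615
2 10 source 0.5858
3 15 load 0.7101
4 20 source 0.7770
5 25 load 0.8439
6 30 source 0.8799
7 35 load 0.9159

Γ_L=1.000000, Γ_S=0.538462; launch V₁=1·150/650=0.230769
k=0 src: V=0.2308
k=1 load: inc=0.230769, refl=0.230769·1.000000=0.2308; V=0.000000+0.230769+0.230769=0.4615
k=2 src: inc=0.230769, refl=0.230769·0.538462=0.1243; V=0.230769+0.230769+0.124260=0.5858
k=3 load: inc=0.124260, refl=0.124260·1.000000=0.1243; V=0.461538+0.124260+0.124260=0.7101
k=4 src: inc=0.124260, refl=0.124260·0.538462=0.0669; V=0.585799+0.124260+0.066909=0.7770
k=5 load: inc=0.066909, refl=0.066909·1.000000=0.0669; V=0.710059+0.066909+0.066909=0.8439
k=6 src: inc=0.066909, refl=0.066909·0.538462=0.0360; V=0.776969+0.066909+0.036028=0.8799
k=7 load: inc=0.036028, refl=0.036028·1.000000=0.0360; V=0.843878+0.036028+0.036028=0.9159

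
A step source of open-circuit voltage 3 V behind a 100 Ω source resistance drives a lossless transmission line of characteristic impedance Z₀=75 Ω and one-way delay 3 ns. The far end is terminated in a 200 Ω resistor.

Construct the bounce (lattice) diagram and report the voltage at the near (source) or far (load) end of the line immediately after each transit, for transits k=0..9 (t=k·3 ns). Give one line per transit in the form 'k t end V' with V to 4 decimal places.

Γ_L=0.454545, Γ_S=0.142857; launch V₁=3·75/175=1.285714
k=0 src: V=1.2857
k=1 load: inc=1.285714, refl=1.285714·0.454545=0.5844; V=0.000000+1.285714+0.584416=1.8701
k=2 src: inc=0.584416, refl=0.584416·0.142857=0.0835; V=1.285714+0.584416+0.083488=1.9536
k=3 load: inc=0.083488, refl=0.083488·0.454545=0.0379; V=1.870130+0.083488+0.037949=1.9916
k=4 src: inc=0.037949, refl=0.037949·0.142857=0.0054; V=1.953618+0.037949+0.005421=1.9970
k=5 load: inc=0.005421, refl=0.005421·0.454545=0.0025; V=1.991567+0.005421+0.002464=1.9995
k=6 src: inc=0.002464, refl=0.002464·0.142857=0.0004; V=1.996988+0.002464+0.000352=1.9998
k=7 load: inc=0.000352, refl=0.000352·0.454545=0.0002; V=1.999452+0.000352+0.000160=2.0000
k=8 src: inc=0.000160, refl=0.000160·0.142857=0.0000; V=1.999804+0.000160+0.000023=2.0000
k=9 load: inc=0.000023, refl=0.000023·0.454545=0.0000; V=1.999964+0.000023+0.000010=2.0000

0 0 source 1.2857
1 3 load 1.8701
2 6 source 1.9536
3 9 load 1.9916
4 12 source 1.9970
5 15 load 1.9995
6 18 source 1.9998
7 21 load 2.0000
8 24 source 2.0000
9 27 load 2.0000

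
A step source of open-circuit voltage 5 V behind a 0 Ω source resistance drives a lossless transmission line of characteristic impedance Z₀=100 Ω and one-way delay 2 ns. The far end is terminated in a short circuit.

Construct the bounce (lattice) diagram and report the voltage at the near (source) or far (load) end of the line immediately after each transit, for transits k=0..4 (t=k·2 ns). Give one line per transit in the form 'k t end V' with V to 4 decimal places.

Γ_L=-1.000000, Γ_S=-1.000000; launch V₁=5·100/100=5.000000
k=0 src: V=5.0000
k=1 load: inc=5.000000, refl=5.000000·-1.000000=-5.0000; V=0.000000+5.000000+-5.000000=0.0000
k=2 src: inc=-5.000000, refl=-5.000000·-1.000000=5.0000; V=5.000000+-5.000000+5.000000=5.0000
k=3 load: inc=5.000000, refl=5.000000·-1.000000=-5.0000; V=0.000000+5.000000+-5.000000=0.0000
k=4 src: inc=-5.000000, refl=-5.000000·-1.000000=5.0000; V=5.000000+-5.000000+5.000000=5.0000

0 0 source 5.0000
1 2 load 0.0000
2 4 source 5.0000
3 6 load 0.0000
4 8 source 5.0000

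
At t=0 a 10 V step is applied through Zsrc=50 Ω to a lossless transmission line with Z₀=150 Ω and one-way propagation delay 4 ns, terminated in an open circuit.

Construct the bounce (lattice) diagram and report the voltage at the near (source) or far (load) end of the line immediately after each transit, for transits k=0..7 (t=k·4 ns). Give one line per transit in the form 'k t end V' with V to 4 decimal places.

Γ_L=1.000000, Γ_S=-0.500000; launch V₁=10·150/200=7.500000
k=0 src: V=7.5000
k=1 load: inc=7.500000, refl=7.500000·1.000000=7.5000; V=0.000000+7.500000+7.500000=15.0000
k=2 src: inc=7.500000, refl=7.500000·-0.500000=-3.7500; V=7.500000+7.500000+-3.750000=11.2500
k=3 load: inc=-3.750000, refl=-3.750000·1.000000=-3.7500; V=15.000000+-3.750000+-3.750000=7.5000
k=4 src: inc=-3.750000, refl=-3.750000·-0.500000=1.8750; V=11.250000+-3.750000+1.875000=9.3750
k=5 load: inc=1.875000, refl=1.875000·1.000000=1.8750; V=7.500000+1.875000+1.875000=11.2500
k=6 src: inc=1.875000, refl=1.875000·-0.500000=-0.9375; V=9.375000+1.875000+-0.937500=10.3125
k=7 load: inc=-0.937500, refl=-0.937500·1.000000=-0.9375; V=11.250000+-0.937500+-0.937500=9.3750

0 0 source 7.5000
1 4 load 15.0000
2 8 source 11.2500
3 12 load 7.5000
4 16 source 9.3750
5 20 load 11.2500
6 24 source 10.3125
7 28 load 9.3750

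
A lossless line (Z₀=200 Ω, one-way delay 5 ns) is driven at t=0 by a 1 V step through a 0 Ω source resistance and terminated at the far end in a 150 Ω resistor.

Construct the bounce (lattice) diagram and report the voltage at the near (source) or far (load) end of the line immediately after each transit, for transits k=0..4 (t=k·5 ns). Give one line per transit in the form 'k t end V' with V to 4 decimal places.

Γ_L=-0.142857, Γ_S=-1.000000; launch V₁=1·200/200=1.000000
k=0 src: V=1.0000
k=1 load: inc=1.000000, refl=1.000000·-0.142857=-0.1429; V=0.000000+1.000000+-0.142857=0.8571
k=2 src: inc=-0.142857, refl=-0.142857·-1.000000=0.1429; V=1.000000+-0.142857+0.142857=1.0000
k=3 load: inc=0.142857, refl=0.142857·-0.142857=-0.0204; V=0.857143+0.142857+-0.020408=0.9796
k=4 src: inc=-0.020408, refl=-0.020408·-1.000000=0.0204; V=1.000000+-0.020408+0.020408=1.0000

0 0 source 1.0000
1 5 load 0.8571
2 10 source 1.0000
3 15 load 0.9796
4 20 source 1.0000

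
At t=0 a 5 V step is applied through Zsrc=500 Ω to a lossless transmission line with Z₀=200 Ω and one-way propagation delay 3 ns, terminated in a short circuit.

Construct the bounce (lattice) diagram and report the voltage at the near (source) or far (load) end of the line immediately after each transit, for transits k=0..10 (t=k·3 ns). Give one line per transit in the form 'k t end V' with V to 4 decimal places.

Γ_L=-1.000000, Γ_S=0.428571; launch V₁=5·200/700=1.428571
k=0 src: V=1.4286
k=1 load: inc=1.428571, refl=1.428571·-1.000000=-1.4286; V=0.000000+1.428571+-1.428571=0.0000
k=2 src: inc=-1.428571, refl=-1.428571·0.428571=-0.6122; V=1.428571+-1.428571+-0.612245=-0.6122
k=3 load: inc=-0.612245, refl=-0.612245·-1.000000=0.6122; V=0.000000+-0.612245+0.612245=0.0000
k=4 src: inc=0.612245, refl=0.612245·0.428571=0.2624; V=-0.612245+0.612245+0.262391=0.2624
k=5 load: inc=0.262391, refl=0.262391·-1.000000=-0.2624; V=0.000000+0.262391+-0.262391=0.0000
k=6 src: inc=-0.262391, refl=-0.262391·0.428571=-0.1125; V=0.262391+-0.262391+-0.112453=-0.1125
k=7 load: inc=-0.112453, refl=-0.112453·-1.000000=0.1125; V=0.000000+-0.112453+0.112453=0.0000
k=8 src: inc=0.112453, refl=0.112453·0.428571=0.0482; V=-0.112453+0.112453+0.048194=0.0482
k=9 load: inc=0.048194, refl=0.048194·-1.000000=-0.0482; V=0.000000+0.048194+-0.048194=0.0000
k=10 src: inc=-0.048194, refl=-0.048194·0.428571=-0.0207; V=0.048194+-0.048194+-0.020655=-0.0207

0 0 source 1.4286
1 3 load 0.0000
2 6 source -0.6122
3 9 load 0.0000
4 12 source 0.2624
5 15 load 0.0000
6 18 source -0.1125
7 21 load 0.0000
8 24 source 0.0482
9 27 load 0.0000
10 30 source -0.0207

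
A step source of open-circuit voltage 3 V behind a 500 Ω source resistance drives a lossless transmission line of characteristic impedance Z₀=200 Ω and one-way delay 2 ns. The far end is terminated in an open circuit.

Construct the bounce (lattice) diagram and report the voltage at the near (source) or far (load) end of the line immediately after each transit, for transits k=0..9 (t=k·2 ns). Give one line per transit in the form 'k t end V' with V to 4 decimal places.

Γ_L=1.000000, Γ_S=0.428571; launch V₁=3·200/700=0.857143
k=0 src: V=0.8571
k=1 load: inc=0.857143, refl=0.857143·1.000000=0.8571; V=0.000000+0.857143+0.857143=1.7143
k=2 src: inc=0.857143, refl=0.857143·0.428571=0.3673; V=0.857143+0.857143+0.367347=2.0816
k=3 load: inc=0.367347, refl=0.367347·1.000000=0.3673; V=1.714286+0.367347+0.367347=2.4490
k=4 src: inc=0.367347, refl=0.367347·0.428571=0.1574; V=2.081633+0.367347+0.157434=2.6064
k=5 load: inc=0.157434, refl=0.157434·1.000000=0.1574; V=2.448980+0.157434+0.157434=2.7638
k=6 src: inc=0.157434, refl=0.157434·0.428571=0.0675; V=2.606414+0.157434+0.067472=2.8313
k=7 load: inc=0.067472, refl=0.067472·1.000000=0.0675; V=2.763848+0.067472+0.067472=2.8988
k=8 src: inc=0.067472, refl=0.067472·0.428571=0.0289; V=2.831320+0.067472+0.028917=2.9277
k=9 load: inc=0.028917, refl=0.028917·1.000000=0.0289; V=2.898792+0.028917+0.028917=2.9566

0 0 source 0.8571
1 2 load 1.7143
2 4 source 2.0816
3 6 load 2.4490
4 8 source 2.6064
5 10 load 2.7638
6 12 source 2.8313
7 14 load 2.8988
8 16 source 2.9277
9 18 load 2.9566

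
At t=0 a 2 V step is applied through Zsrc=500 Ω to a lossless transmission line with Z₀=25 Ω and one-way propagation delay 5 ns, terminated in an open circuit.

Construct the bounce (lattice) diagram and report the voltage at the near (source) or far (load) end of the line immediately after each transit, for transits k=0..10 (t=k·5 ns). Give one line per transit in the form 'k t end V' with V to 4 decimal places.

0 0 source 0.0952
1 5 load 0.1905
2 10 source 0.2766
3 15 load 0.3628
4 20 source 0.4408
5 25 load 0.5187
6 30 source 0.5893
7 35 load 0.6598
8 40 source 0.7236
9 45 load 0.7874
10 50 source 0.8452

Γ_L=1.000000, Γ_S=0.904762; launch V₁=2·25/525=0.095238
k=0 src: V=0.0952
k=1 load: inc=0.095238, refl=0.095238·1.000000=0.0952; V=0.000000+0.095238+0.095238=0.1905
k=2 src: inc=0.095238, refl=0.095238·0.904762=0.0862; V=0.095238+0.095238+0.086168=0.2766
k=3 load: inc=0.086168, refl=0.086168·1.000000=0.0862; V=0.190476+0.086168+0.086168=0.3628
k=4 src: inc=0.086168, refl=0.086168·0.904762=0.0780; V=0.276644+0.086168+0.077961=0.4408
k=5 load: inc=0.077961, refl=0.077961·1.000000=0.0780; V=0.362812+0.077961+0.077961=0.5187
k=6 src: inc=0.077961, refl=0.077961·0.904762=0.0705; V=0.440773+0.077961+0.070536=0.5893
k=7 load: inc=0.070536, refl=0.070536·1.000000=0.0705; V=0.518734+0.070536+0.070536=0.6598
k=8 src: inc=0.070536, refl=0.070536·0.904762=0.0638; V=0.589271+0.070536+0.063819=0.7236
k=9 load: inc=0.063819, refl=0.063819·1.000000=0.0638; V=0.659807+0.063819+0.063819=0.7874
k=10 src: inc=0.063819, refl=0.063819·0.904762=0.0577; V=0.723626+0.063819+0.057741=0.8452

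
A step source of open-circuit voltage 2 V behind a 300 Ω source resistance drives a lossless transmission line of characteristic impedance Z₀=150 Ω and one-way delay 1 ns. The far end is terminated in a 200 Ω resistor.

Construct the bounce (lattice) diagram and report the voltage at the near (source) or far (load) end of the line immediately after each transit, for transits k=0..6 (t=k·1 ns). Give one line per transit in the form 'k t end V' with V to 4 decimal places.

Γ_L=0.142857, Γ_S=0.333333; launch V₁=2·150/450=0.666667
k=0 src: V=0.6667
k=1 load: inc=0.666667, refl=0.666667·0.142857=0.0952; V=0.000000+0.666667+0.095238=0.7619
k=2 src: inc=0.095238, refl=0.095238·0.333333=0.0317; V=0.666667+0.095238+0.031746=0.7937
k=3 load: inc=0.031746, refl=0.031746·0.142857=0.0045; V=0.761905+0.031746+0.004535=0.7982
k=4 src: inc=0.004535, refl=0.004535·0.333333=0.0015; V=0.793651+0.004535+0.001512=0.7997
k=5 load: inc=0.001512, refl=0.001512·0.142857=0.0002; V=0.798186+0.001512+0.000216=0.7999
k=6 src: inc=0.000216, refl=0.000216·0.333333=0.0001; V=0.799698+0.000216+0.000072=0.8000

0 0 source 0.6667
1 1 load 0.7619
2 2 source 0.7937
3 3 load 0.7982
4 4 source 0.7997
5 5 load 0.7999
6 6 source 0.8000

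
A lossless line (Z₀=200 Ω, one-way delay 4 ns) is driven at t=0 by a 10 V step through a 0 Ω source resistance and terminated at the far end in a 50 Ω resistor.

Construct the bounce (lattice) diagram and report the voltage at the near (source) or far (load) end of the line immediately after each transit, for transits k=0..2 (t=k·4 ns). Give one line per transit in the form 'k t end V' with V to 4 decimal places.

Γ_L=-0.600000, Γ_S=-1.000000; launch V₁=10·200/200=10.000000
k=0 src: V=10.0000
k=1 load: inc=10.000000, refl=10.000000·-0.600000=-6.0000; V=0.000000+10.000000+-6.000000=4.0000
k=2 src: inc=-6.000000, refl=-6.000000·-1.000000=6.0000; V=10.000000+-6.000000+6.000000=10.0000

0 0 source 10.0000
1 4 load 4.0000
2 8 source 10.0000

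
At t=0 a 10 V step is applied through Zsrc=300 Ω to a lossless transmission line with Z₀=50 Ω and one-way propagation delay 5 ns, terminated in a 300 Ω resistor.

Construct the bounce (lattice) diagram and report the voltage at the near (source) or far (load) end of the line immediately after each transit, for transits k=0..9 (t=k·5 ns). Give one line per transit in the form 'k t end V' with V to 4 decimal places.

Γ_L=0.714286, Γ_S=0.714286; launch V₁=10·50/350=1.428571
k=0 src: V=1.4286
k=1 load: inc=1.428571, refl=1.428571·0.714286=1.0204; V=0.000000+1.428571+1.020408=2.4490
k=2 src: inc=1.020408, refl=1.020408·0.714286=0.7289; V=1.428571+1.020408+0.728863=3.1778
k=3 load: inc=0.728863, refl=0.728863·0.714286=0.5206; V=2.448980+0.728863+0.520616=3.6985
k=4 src: inc=0.520616, refl=0.520616·0.714286=0.3719; V=3.177843+0.520616+0.371869=4.0703
k=5 load: inc=0.371869, refl=0.371869·0.714286=0.2656; V=3.698459+0.371869+0.265621=4.3359
k=6 src: inc=0.265621, refl=0.265621·0.714286=0.1897; V=4.070328+0.265621+0.189729=4.5257
k=7 load: inc=0.189729, refl=0.189729·0.714286=0.1355; V=4.335948+0.189729+0.135521=4.6612
k=8 src: inc=0.135521, refl=0.135521·0.714286=0.0968; V=4.525677+0.135521+0.096801=4.7580
k=9 load: inc=0.096801, refl=0.096801·0.714286=0.0691; V=4.661198+0.096801+0.069143=4.8271

0 0 source 1.4286
1 5 load 2.4490
2 10 source 3.1778
3 15 load 3.6985
4 20 source 4.0703
5 25 load 4.3359
6 30 source 4.5257
7 35 load 4.6612
8 40 source 4.7580
9 45 load 4.8271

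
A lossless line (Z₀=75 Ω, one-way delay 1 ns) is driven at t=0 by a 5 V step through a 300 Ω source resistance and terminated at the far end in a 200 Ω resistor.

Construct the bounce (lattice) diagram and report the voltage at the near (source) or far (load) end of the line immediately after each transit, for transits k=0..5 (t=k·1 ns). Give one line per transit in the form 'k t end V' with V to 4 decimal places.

0 0 source 1.0000
1 1 load 1.4545
2 2 source 1.7273
3 3 load 1.8512
4 4 source 1.9256
5 5 load 1.9594

Γ_L=0.454545, Γ_S=0.600000; launch V₁=5·75/375=1.000000
k=0 src: V=1.0000
k=1 load: inc=1.000000, refl=1.000000·0.454545=0.4545; V=0.000000+1.000000+0.454545=1.4545
k=2 src: inc=0.454545, refl=0.454545·0.600000=0.2727; V=1.000000+0.454545+0.272727=1.7273
k=3 load: inc=0.272727, refl=0.272727·0.454545=0.1240; V=1.454545+0.272727+0.123967=1.8512
k=4 src: inc=0.123967, refl=0.123967·0.600000=0.0744; V=1.727273+0.123967+0.074380=1.9256
k=5 load: inc=0.074380, refl=0.074380·0.454545=0.0338; V=1.851240+0.074380+0.033809=1.9594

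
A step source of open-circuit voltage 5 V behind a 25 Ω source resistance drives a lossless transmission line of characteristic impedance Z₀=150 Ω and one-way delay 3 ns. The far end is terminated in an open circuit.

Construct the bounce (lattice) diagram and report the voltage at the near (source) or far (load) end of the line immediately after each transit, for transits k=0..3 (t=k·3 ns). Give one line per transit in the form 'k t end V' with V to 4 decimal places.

Γ_L=1.000000, Γ_S=-0.714286; launch V₁=5·150/175=4.285714
k=0 src: V=4.2857
k=1 load: inc=4.285714, refl=4.285714·1.000000=4.2857; V=0.000000+4.285714+4.285714=8.5714
k=2 src: inc=4.285714, refl=4.285714·-0.714286=-3.0612; V=4.285714+4.285714+-3.061224=5.5102
k=3 load: inc=-3.061224, refl=-3.061224·1.000000=-3.0612; V=8.571429+-3.061224+-3.061224=2.4490

0 0 source 4.2857
1 3 load 8.5714
2 6 source 5.5102
3 9 load 2.4490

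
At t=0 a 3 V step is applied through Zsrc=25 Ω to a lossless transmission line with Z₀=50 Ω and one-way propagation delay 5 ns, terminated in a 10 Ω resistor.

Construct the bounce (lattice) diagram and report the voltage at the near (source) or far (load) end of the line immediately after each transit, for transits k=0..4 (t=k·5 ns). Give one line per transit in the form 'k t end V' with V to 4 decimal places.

0 0 source 2.0000
1 5 load 0.6667
2 10 source 1.1111
3 15 load 0.8148
4 20 source 0.9136

Γ_L=-0.666667, Γ_S=-0.333333; launch V₁=3·50/75=2.000000
k=0 src: V=2.0000
k=1 load: inc=2.000000, refl=2.000000·-0.666667=-1.3333; V=0.000000+2.000000+-1.333333=0.6667
k=2 src: inc=-1.333333, refl=-1.333333·-0.333333=0.4444; V=2.000000+-1.333333+0.444444=1.1111
k=3 load: inc=0.444444, refl=0.444444·-0.666667=-0.2963; V=0.666667+0.444444+-0.296296=0.8148
k=4 src: inc=-0.296296, refl=-0.296296·-0.333333=0.0988; V=1.111111+-0.296296+0.098765=0.9136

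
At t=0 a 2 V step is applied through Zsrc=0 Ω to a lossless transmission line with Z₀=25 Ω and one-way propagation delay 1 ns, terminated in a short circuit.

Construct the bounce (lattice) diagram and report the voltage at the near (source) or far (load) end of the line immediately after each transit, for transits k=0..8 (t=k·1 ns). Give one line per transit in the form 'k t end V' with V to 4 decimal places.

0 0 source 2.0000
1 1 load 0.0000
2 2 source 2.0000
3 3 load 0.0000
4 4 source 2.0000
5 5 load 0.0000
6 6 source 2.0000
7 7 load 0.0000
8 8 source 2.0000

Γ_L=-1.000000, Γ_S=-1.000000; launch V₁=2·25/25=2.000000
k=0 src: V=2.0000
k=1 load: inc=2.000000, refl=2.000000·-1.000000=-2.0000; V=0.000000+2.000000+-2.000000=0.0000
k=2 src: inc=-2.000000, refl=-2.000000·-1.000000=2.0000; V=2.000000+-2.000000+2.000000=2.0000
k=3 load: inc=2.000000, refl=2.000000·-1.000000=-2.0000; V=0.000000+2.000000+-2.000000=0.0000
k=4 src: inc=-2.000000, refl=-2.000000·-1.000000=2.0000; V=2.000000+-2.000000+2.000000=2.0000
k=5 load: inc=2.000000, refl=2.000000·-1.000000=-2.0000; V=0.000000+2.000000+-2.000000=0.0000
k=6 src: inc=-2.000000, refl=-2.000000·-1.000000=2.0000; V=2.000000+-2.000000+2.000000=2.0000
k=7 load: inc=2.000000, refl=2.000000·-1.000000=-2.0000; V=0.000000+2.000000+-2.000000=0.0000
k=8 src: inc=-2.000000, refl=-2.000000·-1.000000=2.0000; V=2.000000+-2.000000+2.000000=2.0000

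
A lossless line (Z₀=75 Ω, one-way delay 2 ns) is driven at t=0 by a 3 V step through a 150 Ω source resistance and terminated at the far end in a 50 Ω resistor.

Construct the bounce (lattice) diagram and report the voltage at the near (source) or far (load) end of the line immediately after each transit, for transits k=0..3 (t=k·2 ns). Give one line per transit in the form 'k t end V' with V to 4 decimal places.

Γ_L=-0.200000, Γ_S=0.333333; launch V₁=3·75/225=1.000000
k=0 src: V=1.0000
k=1 load: inc=1.000000, refl=1.000000·-0.200000=-0.2000; V=0.000000+1.000000+-0.200000=0.8000
k=2 src: inc=-0.200000, refl=-0.200000·0.333333=-0.0667; V=1.000000+-0.200000+-0.066667=0.7333
k=3 load: inc=-0.066667, refl=-0.066667·-0.200000=0.0133; V=0.800000+-0.066667+0.013333=0.7467

0 0 source 1.0000
1 2 load 0.8000
2 4 source 0.7333
3 6 load 0.7467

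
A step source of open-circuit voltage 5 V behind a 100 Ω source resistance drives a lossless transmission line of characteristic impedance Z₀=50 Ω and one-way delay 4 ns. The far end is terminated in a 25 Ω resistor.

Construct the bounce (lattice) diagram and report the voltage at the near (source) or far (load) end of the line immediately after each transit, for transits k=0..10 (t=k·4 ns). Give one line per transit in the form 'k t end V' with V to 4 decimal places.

Γ_L=-0.333333, Γ_S=0.333333; launch V₁=5·50/150=1.666667
k=0 src: V=1.6667
k=1 load: inc=1.666667, refl=1.666667·-0.333333=-0.5556; V=0.000000+1.666667+-0.555556=1.1111
k=2 src: inc=-0.555556, refl=-0.555556·0.333333=-0.1852; V=1.666667+-0.555556+-0.185185=0.9259
k=3 load: inc=-0.185185, refl=-0.185185·-0.333333=0.0617; V=1.111111+-0.185185+0.061728=0.9877
k=4 src: inc=0.061728, refl=0.061728·0.333333=0.0206; V=0.925926+0.061728+0.020576=1.0082
k=5 load: inc=0.020576, refl=0.020576·-0.333333=-0.0069; V=0.987654+0.020576+-0.006859=1.0014
k=6 src: inc=-0.006859, refl=-0.006859·0.333333=-0.0023; V=1.008230+-0.006859+-0.002286=0.9991
k=7 load: inc=-0.002286, refl=-0.002286·-0.333333=0.0008; V=1.001372+-0.002286+0.000762=0.9998
k=8 src: inc=0.000762, refl=0.000762·0.333333=0.0003; V=0.999086+0.000762+0.000254=1.0001
k=9 load: inc=0.000254, refl=0.000254·-0.333333=-0.0001; V=0.999848+0.000254+-0.000085=1.0000
k=10 src: inc=-0.000085, refl=-0.000085·0.333333=-0.0000; V=1.000102+-0.000085+-0.000028=1.0000

0 0 source 1.6667
1 4 load 1.1111
2 8 source 0.9259
3 12 load 0.9877
4 16 source 1.0082
5 20 load 1.0014
6 24 source 0.9991
7 28 load 0.9998
8 32 source 1.0001
9 36 load 1.0000
10 40 source 1.0000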